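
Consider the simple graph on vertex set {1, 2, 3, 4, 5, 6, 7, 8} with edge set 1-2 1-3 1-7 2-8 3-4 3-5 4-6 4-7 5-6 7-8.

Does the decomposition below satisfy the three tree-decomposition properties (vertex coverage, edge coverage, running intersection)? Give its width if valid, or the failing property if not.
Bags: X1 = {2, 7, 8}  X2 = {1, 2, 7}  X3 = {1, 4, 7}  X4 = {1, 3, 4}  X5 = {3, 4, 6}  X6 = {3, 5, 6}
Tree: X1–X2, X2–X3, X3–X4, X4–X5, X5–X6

Vertex coverage: the bags together contain {1, 2, 3, 4, 5, 6, 7, 8}, the full vertex set. Edge coverage: each edge of G has both endpoints in at least one bag. Running intersection: for every vertex, the bags containing it form a connected subtree. All three properties hold, so this is a valid tree decomposition of width max|bag| − 1 = 2, and hence tw(G) ≤ 2.

Yes; width 2.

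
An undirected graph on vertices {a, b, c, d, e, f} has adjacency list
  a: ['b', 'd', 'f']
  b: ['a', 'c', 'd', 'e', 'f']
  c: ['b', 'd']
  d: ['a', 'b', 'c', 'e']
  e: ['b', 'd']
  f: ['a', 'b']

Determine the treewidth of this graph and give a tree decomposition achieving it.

Treewidth 2.
One optimal decomposition is:
Bags: B1 = {a, b, d}  B2 = {a, b, f}  B3 = {b, d, e}  B4 = {b, c, d}
Tree: B1–B2, B1–B3, B1–B4

Every bag has size at most 3, so the width is 3 − 1 = 2 and tw(G) ≤ 2. Conversely, {b, d, e} is a clique of size 3, and the vertices of any clique must share a bag in every tree decomposition; so some bag has ≥ 3 vertices and tw(G) ≥ 2. Therefore the treewidth is 2.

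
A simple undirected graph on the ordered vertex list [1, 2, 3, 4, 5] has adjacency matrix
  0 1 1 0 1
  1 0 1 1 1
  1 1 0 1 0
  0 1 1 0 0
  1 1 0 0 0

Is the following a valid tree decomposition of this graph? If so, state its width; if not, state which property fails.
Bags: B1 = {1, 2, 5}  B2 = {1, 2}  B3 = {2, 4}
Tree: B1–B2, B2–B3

No — vertex 3 appears in no bag.

A tree decomposition must satisfy three properties: every vertex lies in some bag; for every edge, both endpoints lie together in some bag; and for every vertex, the bags containing it form a connected subtree. Here vertex 3 appears in no bag, so the decomposition is invalid.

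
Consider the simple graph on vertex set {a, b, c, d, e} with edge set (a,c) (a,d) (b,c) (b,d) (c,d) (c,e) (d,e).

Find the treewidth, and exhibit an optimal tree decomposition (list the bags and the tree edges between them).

Treewidth 2.
One optimal decomposition is:
Bags: B1 = {c, d, e}  B2 = {a, c, d}  B3 = {b, c, d}
Tree: B1–B2, B1–B3

Every bag has size at most 3, so the width is 3 − 1 = 2 and tw(G) ≤ 2. Conversely, {c, d, e} is a clique of size 3, and the vertices of any clique must share a bag in every tree decomposition; so some bag has ≥ 3 vertices and tw(G) ≥ 2. Combining the bounds, tw(G) = 2.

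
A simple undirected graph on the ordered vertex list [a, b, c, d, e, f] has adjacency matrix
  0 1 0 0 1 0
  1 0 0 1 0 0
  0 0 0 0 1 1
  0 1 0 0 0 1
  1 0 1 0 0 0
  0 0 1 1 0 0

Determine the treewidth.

2

A width-2 tree decomposition is:
Bags: B1 = {a, c, e}  B2 = {a, b, c}  B3 = {b, c, d}  B4 = {c, d, f}
Tree: B1–B2, B2–B3, B3–B4
Every bag has size at most 3, so the width is 3 − 1 = 2 and tw(G) ≤ 2. The edges c–e–a–b–d–f–c form a cycle, so G is not a tree and its treewidth is at least 2. Combining the bounds, tw(G) = 2.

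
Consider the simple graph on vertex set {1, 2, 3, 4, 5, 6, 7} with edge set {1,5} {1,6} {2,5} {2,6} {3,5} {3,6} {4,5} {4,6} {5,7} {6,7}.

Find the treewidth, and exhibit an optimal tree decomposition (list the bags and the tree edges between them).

Every bag has size at most 3, so the width is 3 − 1 = 2 and tw(G) ≤ 2. Since 5–3–6–2–5 is a cycle in G, G is not acyclic. Forests are exactly the graphs of treewidth ≤ 1, so tw(G) ≥ 2. Hence tw(G) = 2 exactly.

Treewidth 2.
One such decomposition:
Bags: B1 = {3, 5, 6}  B2 = {2, 5, 6}  B3 = {1, 5, 6}  B4 = {5, 6, 7}  B5 = {4, 5, 6}
Tree: B1–B2, B2–B3, B3–B4, B4–B5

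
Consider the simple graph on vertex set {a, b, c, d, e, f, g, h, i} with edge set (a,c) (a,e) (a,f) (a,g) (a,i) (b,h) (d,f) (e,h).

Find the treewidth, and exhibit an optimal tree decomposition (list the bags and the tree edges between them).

Every bag has size at most 2, so the width is 2 − 1 = 1 and tw(G) ≤ 1. G has an edge, so its treewidth is at least 1. The upper and lower bounds meet at 1, so that is the treewidth.

Treewidth 1.
One such decomposition:
Bags: B1 = {a, e}  B2 = {a, i}  B3 = {a, c}  B4 = {a, f}  B5 = {d, f}  B6 = {a, g}  B7 = {e, h}  B8 = {b, h}
Tree: B1–B2, B1–B3, B3–B4, B4–B5, B2–B6, B1–B7, B7–B8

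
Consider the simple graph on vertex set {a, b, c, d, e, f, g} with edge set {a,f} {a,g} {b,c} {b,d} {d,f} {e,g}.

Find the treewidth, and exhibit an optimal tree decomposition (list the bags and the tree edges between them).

The largest bag has 2 vertices, giving width 1; this decomposition certifies tw(G) ≤ 1. G has an edge, so its treewidth is at least 1. Combining the bounds, tw(G) = 1.

Treewidth 1.
One optimal decomposition is:
Bags: B1 = {b, c}  B2 = {b, d}  B3 = {d, f}  B4 = {a, f}  B5 = {a, g}  B6 = {e, g}
Tree: B1–B2, B2–B3, B3–B4, B4–B5, B5–B6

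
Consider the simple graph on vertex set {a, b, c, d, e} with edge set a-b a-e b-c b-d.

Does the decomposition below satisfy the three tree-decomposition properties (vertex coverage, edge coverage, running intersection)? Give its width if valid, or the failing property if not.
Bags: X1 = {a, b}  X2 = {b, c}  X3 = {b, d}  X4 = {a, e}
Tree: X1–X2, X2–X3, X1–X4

Checking the three conditions: (i) the bags cover all of {a, b, c, d, e}; (ii) for each edge, some bag contains both endpoints; (iii) the bags containing any fixed vertex form a subtree. All hold, so the decomposition is valid with width 2 − 1 = 1.

Yes; width 1.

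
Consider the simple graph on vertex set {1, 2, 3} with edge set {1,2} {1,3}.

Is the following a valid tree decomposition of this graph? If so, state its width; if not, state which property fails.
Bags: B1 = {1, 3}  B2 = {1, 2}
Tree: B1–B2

Checking the three conditions: (i) the bags cover all of {1, 2, 3}; (ii) for each edge, some bag contains both endpoints; (iii) the bags containing any fixed vertex form a subtree. All hold, so the decomposition is valid with width 2 − 1 = 1.

Yes; width 1.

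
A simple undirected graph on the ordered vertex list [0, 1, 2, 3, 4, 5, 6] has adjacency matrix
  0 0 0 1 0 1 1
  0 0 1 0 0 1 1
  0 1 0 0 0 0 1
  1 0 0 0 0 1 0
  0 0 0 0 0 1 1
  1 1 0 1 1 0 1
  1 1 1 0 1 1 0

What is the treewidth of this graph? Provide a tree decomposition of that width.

The largest bag has 3 vertices, giving width 2; this decomposition certifies tw(G) ≤ 2. On the other hand G contains the 3-clique {1, 2, 6}. A clique must lie in a single bag of any decomposition, so no decomposition can have width below 2. Hence tw(G) = 2 exactly.

Treewidth 2.
One optimal decomposition is:
Bags: B1 = {0, 5, 6}  B2 = {1, 5, 6}  B3 = {0, 3, 5}  B4 = {4, 5, 6}  B5 = {1, 2, 6}
Tree: B1–B2, B1–B3, B1–B4, B2–B5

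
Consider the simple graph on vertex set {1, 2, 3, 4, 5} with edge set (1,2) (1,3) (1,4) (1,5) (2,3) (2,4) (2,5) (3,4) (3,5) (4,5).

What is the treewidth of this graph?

A width-4 tree decomposition is:
Bags: B1 = {1, 2, 3, 4, 5}
Tree: (single bag)
A single bag containing all 5 vertices is trivially a valid decomposition of width 4. On the other hand G contains the 5-clique {1, 2, 3, 4, 5}. A clique must lie in a single bag of any decomposition, so no decomposition can have width below 4. The upper and lower bounds meet at 4, so that is the treewidth.

4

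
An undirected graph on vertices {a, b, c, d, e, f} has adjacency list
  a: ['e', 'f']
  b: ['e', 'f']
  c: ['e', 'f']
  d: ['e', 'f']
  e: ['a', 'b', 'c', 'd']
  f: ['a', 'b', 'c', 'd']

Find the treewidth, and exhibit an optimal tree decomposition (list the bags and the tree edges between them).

Every bag has size at most 3, so the width is 3 − 1 = 2 and tw(G) ≤ 2. For the lower bound, G contains the cycle c–e–a–f–c, so G is not a forest; only forests have treewidth ≤ 1, hence tw(G) ≥ 2. Hence tw(G) = 2 exactly.

Treewidth 2.
Bags: B1 = {c, e, f}  B2 = {a, e, f}  B3 = {d, e, f}  B4 = {b, e, f}
Tree: B1–B2, B2–B3, B3–B4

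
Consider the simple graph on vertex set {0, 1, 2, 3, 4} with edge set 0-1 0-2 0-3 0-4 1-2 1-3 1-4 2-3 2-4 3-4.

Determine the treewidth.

A width-4 tree decomposition is:
Bags: B1 = {0, 1, 2, 3, 4}
Tree: (single bag)
A single bag containing all 5 vertices is trivially a valid decomposition of width 4. Conversely, {0, 1, 2, 3, 4} is a clique of size 5, and the vertices of any clique must share a bag in every tree decomposition; so some bag has ≥ 5 vertices and tw(G) ≥ 4. The upper and lower bounds meet at 4, so that is the treewidth.

4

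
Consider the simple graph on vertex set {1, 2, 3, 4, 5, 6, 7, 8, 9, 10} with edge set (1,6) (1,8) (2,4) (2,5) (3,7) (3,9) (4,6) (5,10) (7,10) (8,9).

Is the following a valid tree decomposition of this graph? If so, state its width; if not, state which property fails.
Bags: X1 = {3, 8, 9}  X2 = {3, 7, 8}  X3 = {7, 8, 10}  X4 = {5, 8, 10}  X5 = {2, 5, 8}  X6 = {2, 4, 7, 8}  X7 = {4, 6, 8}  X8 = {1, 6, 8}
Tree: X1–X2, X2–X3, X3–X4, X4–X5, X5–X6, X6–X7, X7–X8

No — bags containing vertex 7 are not connected in the tree.

A tree decomposition must satisfy three properties: every vertex lies in some bag; for every edge, both endpoints lie together in some bag; and for every vertex, the bags containing it form a connected subtree. Here bags containing vertex 7 are not connected in the tree, so the decomposition is invalid.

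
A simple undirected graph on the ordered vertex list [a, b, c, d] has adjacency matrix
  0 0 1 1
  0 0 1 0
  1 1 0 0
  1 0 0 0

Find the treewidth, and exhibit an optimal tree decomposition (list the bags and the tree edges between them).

Every bag has size at most 2, so the width is 2 − 1 = 1 and tw(G) ≤ 1. Since G has at least one edge (e.g. b–c), it is not an edgeless graph, so tw(G) ≥ 1. The upper and lower bounds meet at 1, so that is the treewidth.

Treewidth 1.
One optimal decomposition is:
Bags: B1 = {b, c}  B2 = {a, c}  B3 = {a, d}
Tree: B1–B2, B2–B3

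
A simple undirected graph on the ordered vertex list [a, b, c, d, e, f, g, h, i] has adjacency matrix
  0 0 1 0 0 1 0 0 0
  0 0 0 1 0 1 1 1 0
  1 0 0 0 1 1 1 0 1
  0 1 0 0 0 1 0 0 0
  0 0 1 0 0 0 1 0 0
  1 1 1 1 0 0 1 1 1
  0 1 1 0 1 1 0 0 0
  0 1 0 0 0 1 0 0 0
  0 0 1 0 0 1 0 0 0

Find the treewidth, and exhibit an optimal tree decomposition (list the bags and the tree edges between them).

The largest bag has 3 vertices, giving width 2; this decomposition certifies tw(G) ≤ 2. For the lower bound, the 3 vertices {c, e, g} are pairwise adjacent, and any tree decomposition puts a clique entirely inside one bag — forcing width ≥ 2. The upper and lower bounds meet at 2, so that is the treewidth.

Treewidth 2.
Bags: B1 = {b, f, g}  B2 = {b, f, h}  B3 = {c, f, g}  B4 = {c, f, i}  B5 = {a, c, f}  B6 = {b, d, f}  B7 = {c, e, g}
Tree: B1–B2, B1–B3, B3–B4, B3–B5, B1–B6, B3–B7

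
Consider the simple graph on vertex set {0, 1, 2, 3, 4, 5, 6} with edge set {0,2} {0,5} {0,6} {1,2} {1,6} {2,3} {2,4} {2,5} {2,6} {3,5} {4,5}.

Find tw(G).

2

A width-2 tree decomposition is:
Bags: B1 = {1, 2, 6}  B2 = {0, 2, 6}  B3 = {0, 2, 5}  B4 = {2, 3, 5}  B5 = {2, 4, 5}
Tree: B1–B2, B2–B3, B3–B4, B3–B5
The largest bag has 3 vertices, giving width 2; this decomposition certifies tw(G) ≤ 2. On the other hand G contains the 3-clique {1, 2, 6}. A clique must lie in a single bag of any decomposition, so no decomposition can have width below 2. Hence tw(G) = 2 exactly.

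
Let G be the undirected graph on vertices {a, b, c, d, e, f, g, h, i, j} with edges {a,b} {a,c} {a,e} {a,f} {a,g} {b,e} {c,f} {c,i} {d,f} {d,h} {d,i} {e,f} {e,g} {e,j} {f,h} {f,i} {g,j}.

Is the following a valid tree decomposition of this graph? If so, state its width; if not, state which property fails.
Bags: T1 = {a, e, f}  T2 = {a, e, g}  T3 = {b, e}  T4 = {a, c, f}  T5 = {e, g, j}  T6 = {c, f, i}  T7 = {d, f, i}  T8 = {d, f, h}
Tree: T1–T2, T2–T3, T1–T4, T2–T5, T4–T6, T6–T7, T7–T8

A tree decomposition must satisfy three properties: every vertex lies in some bag; for every edge, both endpoints lie together in some bag; and for every vertex, the bags containing it form a connected subtree. Here edge (a,b) lies in no bag, so the decomposition is invalid.

No — edge (a,b) lies in no bag.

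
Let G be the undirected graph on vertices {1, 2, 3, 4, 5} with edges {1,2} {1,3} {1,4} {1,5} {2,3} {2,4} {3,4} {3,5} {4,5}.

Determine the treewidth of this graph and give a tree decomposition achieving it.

The largest bag has 4 vertices, giving width 3; this decomposition certifies tw(G) ≤ 3. Conversely, {1, 2, 3, 4} is a clique of size 4, and the vertices of any clique must share a bag in every tree decomposition; so some bag has ≥ 4 vertices and tw(G) ≥ 3. Hence tw(G) = 3 exactly.

Treewidth 3.
One such decomposition:
Bags: B1 = {1, 2, 3, 4}  B2 = {1, 3, 4, 5}
Tree: B1–B2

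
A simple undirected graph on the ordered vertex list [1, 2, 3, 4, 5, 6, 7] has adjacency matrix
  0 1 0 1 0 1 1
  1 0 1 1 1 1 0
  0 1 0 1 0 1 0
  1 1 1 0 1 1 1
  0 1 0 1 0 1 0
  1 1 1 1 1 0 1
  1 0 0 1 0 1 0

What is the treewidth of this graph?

A width-3 tree decomposition is:
Bags: B1 = {2, 3, 4, 6}  B2 = {1, 2, 4, 6}  B3 = {1, 4, 6, 7}  B4 = {2, 4, 5, 6}
Tree: B1–B2, B2–B3, B2–B4
Every bag has size at most 4, so the width is 4 − 1 = 3 and tw(G) ≤ 3. On the other hand G contains the 4-clique {1, 2, 4, 6}. A clique must lie in a single bag of any decomposition, so no decomposition can have width below 3. The upper and lower bounds meet at 3, so that is the treewidth.

3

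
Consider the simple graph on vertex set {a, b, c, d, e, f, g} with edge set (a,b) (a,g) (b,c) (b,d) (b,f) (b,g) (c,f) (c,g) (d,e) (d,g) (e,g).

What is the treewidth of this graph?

2

A width-2 tree decomposition is:
Bags: B1 = {a, b, g}  B2 = {b, d, g}  B3 = {d, e, g}  B4 = {b, c, g}  B5 = {b, c, f}
Tree: B1–B2, B2–B3, B1–B4, B4–B5
Every bag has size at most 3, so the width is 3 − 1 = 2 and tw(G) ≤ 2. On the other hand G contains the 3-clique {d, e, g}. A clique must lie in a single bag of any decomposition, so no decomposition can have width below 2. The upper and lower bounds meet at 2, so that is the treewidth.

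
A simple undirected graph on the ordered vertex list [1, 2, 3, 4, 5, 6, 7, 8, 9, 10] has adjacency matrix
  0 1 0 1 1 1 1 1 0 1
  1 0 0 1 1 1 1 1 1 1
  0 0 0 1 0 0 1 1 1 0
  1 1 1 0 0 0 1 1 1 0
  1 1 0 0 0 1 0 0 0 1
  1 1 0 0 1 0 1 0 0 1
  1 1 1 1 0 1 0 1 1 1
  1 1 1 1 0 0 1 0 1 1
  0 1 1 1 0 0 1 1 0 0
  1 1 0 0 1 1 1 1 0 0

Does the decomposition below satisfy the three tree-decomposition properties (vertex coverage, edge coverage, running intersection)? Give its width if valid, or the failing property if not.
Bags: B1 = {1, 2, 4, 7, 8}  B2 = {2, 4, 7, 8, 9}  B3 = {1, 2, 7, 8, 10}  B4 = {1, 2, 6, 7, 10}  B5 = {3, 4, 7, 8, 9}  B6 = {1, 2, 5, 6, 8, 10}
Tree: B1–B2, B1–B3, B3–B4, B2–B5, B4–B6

A tree decomposition must satisfy three properties: every vertex lies in some bag; for every edge, both endpoints lie together in some bag; and for every vertex, the bags containing it form a connected subtree. Here bags containing vertex 8 are not connected in the tree, so the decomposition is invalid.

No — bags containing vertex 8 are not connected in the tree.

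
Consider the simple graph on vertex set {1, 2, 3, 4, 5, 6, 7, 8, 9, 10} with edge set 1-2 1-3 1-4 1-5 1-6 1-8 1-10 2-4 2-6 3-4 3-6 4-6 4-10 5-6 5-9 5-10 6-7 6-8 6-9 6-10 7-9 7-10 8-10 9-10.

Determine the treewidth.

A width-3 tree decomposition is:
Bags: B1 = {1, 4, 6, 10}  B2 = {1, 6, 8, 10}  B3 = {1, 3, 4, 6}  B4 = {1, 2, 4, 6}  B5 = {1, 5, 6, 10}  B6 = {5, 6, 9, 10}  B7 = {6, 7, 9, 10}
Tree: B1–B2, B1–B3, B3–B4, B1–B5, B5–B6, B6–B7
Each bag holds 4 vertices, so the decomposition has width 3, which upper-bounds the treewidth. On the other hand G contains the 4-clique {1, 6, 8, 10}. A clique must lie in a single bag of any decomposition, so no decomposition can have width below 3. Hence tw(G) = 3 exactly.

3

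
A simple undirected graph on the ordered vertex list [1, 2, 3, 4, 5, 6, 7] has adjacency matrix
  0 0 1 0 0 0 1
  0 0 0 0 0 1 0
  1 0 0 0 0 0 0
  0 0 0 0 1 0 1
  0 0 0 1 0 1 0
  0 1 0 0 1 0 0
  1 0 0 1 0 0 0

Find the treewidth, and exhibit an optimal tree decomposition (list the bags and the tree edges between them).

Every bag has size at most 2, so the width is 2 − 1 = 1 and tw(G) ≤ 1. G has an edge, so its treewidth is at least 1. The upper and lower bounds meet at 1, so that is the treewidth.

Treewidth 1.
One optimal decomposition is:
Bags: B1 = {1, 3}  B2 = {1, 7}  B3 = {4, 7}  B4 = {4, 5}  B5 = {5, 6}  B6 = {2, 6}
Tree: B1–B2, B2–B3, B3–B4, B4–B5, B5–B6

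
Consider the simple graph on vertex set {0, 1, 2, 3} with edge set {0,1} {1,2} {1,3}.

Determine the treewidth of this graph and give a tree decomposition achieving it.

The largest bag has 2 vertices, giving width 1; this decomposition certifies tw(G) ≤ 1. Since G has at least one edge (e.g. 1–0), it is not an edgeless graph, so tw(G) ≥ 1. The upper and lower bounds meet at 1, so that is the treewidth.

Treewidth 1.
One optimal decomposition is:
Bags: B1 = {0, 1}  B2 = {1, 2}  B3 = {1, 3}
Tree: B1–B2, B2–B3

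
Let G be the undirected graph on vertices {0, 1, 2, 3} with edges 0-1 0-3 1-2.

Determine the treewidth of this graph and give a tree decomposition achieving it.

Treewidth 1.
One such decomposition:
Bags: B1 = {0, 3}  B2 = {0, 1}  B3 = {1, 2}
Tree: B1–B2, B2–B3

Each bag holds 2 vertices, so the decomposition has width 1, which upper-bounds the treewidth. Any graph with an edge has treewidth ≥ 1, and G has the edge 3–0. The upper and lower bounds meet at 1, so that is the treewidth.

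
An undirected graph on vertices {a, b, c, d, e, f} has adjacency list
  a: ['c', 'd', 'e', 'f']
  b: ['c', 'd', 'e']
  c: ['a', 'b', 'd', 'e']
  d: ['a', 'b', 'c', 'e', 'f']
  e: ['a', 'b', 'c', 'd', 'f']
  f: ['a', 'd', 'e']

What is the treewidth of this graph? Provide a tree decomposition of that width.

The largest bag has 4 vertices, giving width 3; this decomposition certifies tw(G) ≤ 3. On the other hand G contains the 4-clique {a, c, d, e}. A clique must lie in a single bag of any decomposition, so no decomposition can have width below 3. Hence tw(G) = 3 exactly.

Treewidth 3.
One optimal decomposition is:
Bags: B1 = {a, d, e, f}  B2 = {a, c, d, e}  B3 = {b, c, d, e}
Tree: B1–B2, B2–B3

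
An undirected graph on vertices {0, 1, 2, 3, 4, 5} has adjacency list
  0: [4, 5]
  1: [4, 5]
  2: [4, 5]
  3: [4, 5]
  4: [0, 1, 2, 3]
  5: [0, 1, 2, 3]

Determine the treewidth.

A width-2 tree decomposition is:
Bags: B1 = {1, 4, 5}  B2 = {0, 4, 5}  B3 = {2, 4, 5}  B4 = {3, 4, 5}
Tree: B1–B2, B2–B3, B3–B4
The largest bag has 3 vertices, giving width 2; this decomposition certifies tw(G) ≤ 2. For the lower bound, G contains the cycle 5–1–4–0–5, so G is not a forest; only forests have treewidth ≤ 1, hence tw(G) ≥ 2. The upper and lower bounds meet at 2, so that is the treewidth.

2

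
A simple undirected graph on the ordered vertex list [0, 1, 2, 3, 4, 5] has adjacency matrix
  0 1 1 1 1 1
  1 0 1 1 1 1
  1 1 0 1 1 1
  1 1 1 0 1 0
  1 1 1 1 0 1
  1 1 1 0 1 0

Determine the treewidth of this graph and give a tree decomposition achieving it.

Treewidth 4.
One optimal decomposition is:
Bags: B1 = {0, 1, 2, 4, 5}  B2 = {0, 1, 2, 3, 4}
Tree: B1–B2

Every bag has size at most 5, so the width is 5 − 1 = 4 and tw(G) ≤ 4. On the other hand G contains the 5-clique {0, 1, 2, 3, 4}. A clique must lie in a single bag of any decomposition, so no decomposition can have width below 4. The upper and lower bounds meet at 4, so that is the treewidth.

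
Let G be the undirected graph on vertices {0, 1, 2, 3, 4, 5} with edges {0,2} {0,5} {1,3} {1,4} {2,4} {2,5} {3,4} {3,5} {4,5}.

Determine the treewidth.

2

A width-2 tree decomposition is:
Bags: B1 = {1, 3, 4}  B2 = {3, 4, 5}  B3 = {2, 4, 5}  B4 = {0, 2, 5}
Tree: B1–B2, B2–B3, B3–B4
The largest bag has 3 vertices, giving width 2; this decomposition certifies tw(G) ≤ 2. For the lower bound, the 3 vertices {0, 2, 5} are pairwise adjacent, and any tree decomposition puts a clique entirely inside one bag — forcing width ≥ 2. The upper and lower bounds meet at 2, so that is the treewidth.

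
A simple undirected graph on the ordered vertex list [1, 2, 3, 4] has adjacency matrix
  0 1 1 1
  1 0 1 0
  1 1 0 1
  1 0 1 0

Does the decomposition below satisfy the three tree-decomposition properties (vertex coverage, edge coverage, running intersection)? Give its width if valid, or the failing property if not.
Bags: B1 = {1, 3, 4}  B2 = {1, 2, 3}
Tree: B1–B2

Yes; width 2.

Vertex coverage: the bags together contain {1, 2, 3, 4}, the full vertex set. Edge coverage: each edge of G has both endpoints in at least one bag. Running intersection: for every vertex, the bags containing it form a connected subtree. All three properties hold, so this is a valid tree decomposition of width max|bag| − 1 = 2, and hence tw(G) ≤ 2.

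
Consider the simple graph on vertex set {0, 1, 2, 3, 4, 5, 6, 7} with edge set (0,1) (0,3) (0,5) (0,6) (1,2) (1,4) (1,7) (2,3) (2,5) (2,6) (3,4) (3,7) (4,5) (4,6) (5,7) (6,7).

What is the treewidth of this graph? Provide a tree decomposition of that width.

Every bag has size at most 5, so the width is 5 − 1 = 4 and tw(G) ≤ 4. For the lower bound: the 5 vertex sets {5,7}, {0,1}, {2,6}, {3}, {4} are disjoint, each induces a connected subgraph, and every pair is joined by at least one edge of G. Contracting each set to a single vertex therefore yields K_{5} as a minor, and since treewidth is minor-monotone, tw(G) ≥ tw(K_{5}) = 4. The upper and lower bounds meet at 4, so that is the treewidth.

Treewidth 4.
Bags: B1 = {1, 3, 5, 6, 7}  B2 = {0, 1, 3, 5, 6}  B3 = {1, 2, 3, 5, 6}  B4 = {1, 3, 4, 5, 6}
Tree: B1–B2, B2–B3, B3–B4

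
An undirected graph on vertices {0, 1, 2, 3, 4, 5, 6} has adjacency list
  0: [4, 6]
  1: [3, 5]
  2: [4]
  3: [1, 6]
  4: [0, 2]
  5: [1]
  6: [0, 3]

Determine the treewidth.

1

A width-1 tree decomposition is:
Bags: B1 = {2, 4}  B2 = {0, 4}  B3 = {0, 6}  B4 = {3, 6}  B5 = {1, 3}  B6 = {1, 5}
Tree: B1–B2, B2–B3, B3–B4, B4–B5, B5–B6
Each bag holds 2 vertices, so the decomposition has width 1, which upper-bounds the treewidth. Any graph with an edge has treewidth ≥ 1, and G has the edge 2–4. The upper and lower bounds meet at 1, so that is the treewidth.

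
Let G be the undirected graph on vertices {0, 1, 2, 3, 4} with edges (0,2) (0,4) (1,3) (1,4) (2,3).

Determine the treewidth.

2

A width-2 tree decomposition is:
Bags: B1 = {0, 1, 4}  B2 = {0, 1, 3}  B3 = {0, 2, 3}
Tree: B1–B2, B2–B3
Each bag holds 3 vertices, so the decomposition has width 2, which upper-bounds the treewidth. Since 0–4–1–3–2–0 is a cycle in G, G is not acyclic. Forests are exactly the graphs of treewidth ≤ 1, so tw(G) ≥ 2. The upper and lower bounds meet at 2, so that is the treewidth.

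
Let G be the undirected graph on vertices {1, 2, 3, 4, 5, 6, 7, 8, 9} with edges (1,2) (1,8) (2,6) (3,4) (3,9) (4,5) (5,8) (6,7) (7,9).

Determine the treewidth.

A width-2 tree decomposition is:
Bags: B1 = {3, 4, 9}  B2 = {4, 7, 9}  B3 = {4, 6, 7}  B4 = {2, 4, 6}  B5 = {1, 2, 4}  B6 = {1, 4, 8}  B7 = {4, 5, 8}
Tree: B1–B2, B2–B3, B3–B4, B4–B5, B5–B6, B6–B7
Every bag has size at most 3, so the width is 3 − 1 = 2 and tw(G) ≤ 2. For the lower bound, G contains the cycle 4–3–9–7–6–2–1–8–5–4, so G is not a forest; only forests have treewidth ≤ 1, hence tw(G) ≥ 2. Therefore the treewidth is 2.

2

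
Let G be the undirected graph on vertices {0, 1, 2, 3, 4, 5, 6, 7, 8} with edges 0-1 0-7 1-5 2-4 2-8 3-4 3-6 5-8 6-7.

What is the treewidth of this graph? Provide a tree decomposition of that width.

Every bag has size at most 3, so the width is 3 − 1 = 2 and tw(G) ≤ 2. The edges 6–7–0–1–5–8–2–4–3–6 form a cycle, so G is not a tree and its treewidth is at least 2. The upper and lower bounds meet at 2, so that is the treewidth.

Treewidth 2.
One optimal decomposition is:
Bags: B1 = {0, 6, 7}  B2 = {0, 1, 6}  B3 = {1, 5, 6}  B4 = {5, 6, 8}  B5 = {2, 6, 8}  B6 = {2, 4, 6}  B7 = {3, 4, 6}
Tree: B1–B2, B2–B3, B3–B4, B4–B5, B5–B6, B6–B7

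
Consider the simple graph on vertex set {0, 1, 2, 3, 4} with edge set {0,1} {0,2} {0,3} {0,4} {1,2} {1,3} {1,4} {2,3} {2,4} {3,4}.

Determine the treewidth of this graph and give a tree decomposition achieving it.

Treewidth 4.
Bags: B1 = {0, 1, 2, 3, 4}
Tree: (single bag)

A single bag containing all 5 vertices is trivially a valid decomposition of width 4. For the lower bound, the 5 vertices {0, 1, 2, 3, 4} are pairwise adjacent, and any tree decomposition puts a clique entirely inside one bag — forcing width ≥ 4. Therefore the treewidth is 4.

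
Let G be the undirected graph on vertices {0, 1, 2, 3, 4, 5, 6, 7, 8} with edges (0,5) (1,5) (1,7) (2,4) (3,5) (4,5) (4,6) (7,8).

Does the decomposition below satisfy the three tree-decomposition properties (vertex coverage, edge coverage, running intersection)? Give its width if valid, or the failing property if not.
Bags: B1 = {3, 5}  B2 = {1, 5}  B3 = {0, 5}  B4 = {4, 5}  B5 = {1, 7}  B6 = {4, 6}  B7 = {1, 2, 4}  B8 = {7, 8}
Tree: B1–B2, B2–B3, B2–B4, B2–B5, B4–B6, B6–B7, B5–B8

A tree decomposition must satisfy three properties: every vertex lies in some bag; for every edge, both endpoints lie together in some bag; and for every vertex, the bags containing it form a connected subtree. Here bags containing vertex 1 are not connected in the tree, so the decomposition is invalid.

No — bags containing vertex 1 are not connected in the tree.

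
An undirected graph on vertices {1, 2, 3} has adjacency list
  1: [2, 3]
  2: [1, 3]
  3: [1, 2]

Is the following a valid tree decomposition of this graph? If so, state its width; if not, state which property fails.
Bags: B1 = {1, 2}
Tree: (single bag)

A tree decomposition must satisfy three properties: every vertex lies in some bag; for every edge, both endpoints lie together in some bag; and for every vertex, the bags containing it form a connected subtree. Here vertex 3 appears in no bag, so the decomposition is invalid.

No — vertex 3 appears in no bag.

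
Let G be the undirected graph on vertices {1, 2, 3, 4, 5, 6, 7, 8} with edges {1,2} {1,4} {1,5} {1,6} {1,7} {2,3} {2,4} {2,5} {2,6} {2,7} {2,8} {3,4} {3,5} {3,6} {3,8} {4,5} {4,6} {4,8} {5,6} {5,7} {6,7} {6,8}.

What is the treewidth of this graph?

4

A width-4 tree decomposition is:
Bags: B1 = {1, 2, 4, 5, 6}  B2 = {2, 3, 4, 5, 6}  B3 = {2, 3, 4, 6, 8}  B4 = {1, 2, 5, 6, 7}
Tree: B1–B2, B2–B3, B1–B4
The largest bag has 5 vertices, giving width 4; this decomposition certifies tw(G) ≤ 4. For the lower bound, the 5 vertices {1, 2, 4, 5, 6} are pairwise adjacent, and any tree decomposition puts a clique entirely inside one bag — forcing width ≥ 4. The upper and lower bounds meet at 4, so that is the treewidth.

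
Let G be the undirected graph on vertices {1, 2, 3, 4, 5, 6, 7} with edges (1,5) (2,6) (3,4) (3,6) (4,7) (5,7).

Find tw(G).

A width-1 tree decomposition is:
Bags: B1 = {1, 5}  B2 = {5, 7}  B3 = {4, 7}  B4 = {3, 4}  B5 = {3, 6}  B6 = {2, 6}
Tree: B1–B2, B2–B3, B3–B4, B4–B5, B5–B6
Each bag holds 2 vertices, so the decomposition has width 1, which upper-bounds the treewidth. G has an edge, so its treewidth is at least 1. Combining the bounds, tw(G) = 1.

1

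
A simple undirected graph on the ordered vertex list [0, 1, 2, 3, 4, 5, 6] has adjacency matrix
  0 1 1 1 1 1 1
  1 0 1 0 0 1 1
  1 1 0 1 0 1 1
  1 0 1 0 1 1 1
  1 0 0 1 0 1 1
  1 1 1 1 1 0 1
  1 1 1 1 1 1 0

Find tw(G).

A width-4 tree decomposition is:
Bags: B1 = {0, 2, 3, 5, 6}  B2 = {0, 1, 2, 5, 6}  B3 = {0, 3, 4, 5, 6}
Tree: B1–B2, B1–B3
The largest bag has 5 vertices, giving width 4; this decomposition certifies tw(G) ≤ 4. Conversely, {0, 1, 2, 5, 6} is a clique of size 5, and the vertices of any clique must share a bag in every tree decomposition; so some bag has ≥ 5 vertices and tw(G) ≥ 4. The upper and lower bounds meet at 4, so that is the treewidth.

4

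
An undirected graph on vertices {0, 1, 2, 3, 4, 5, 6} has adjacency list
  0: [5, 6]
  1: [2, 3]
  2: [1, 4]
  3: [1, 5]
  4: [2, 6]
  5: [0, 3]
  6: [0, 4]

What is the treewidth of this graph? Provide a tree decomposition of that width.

Treewidth 2.
One optimal decomposition is:
Bags: B1 = {1, 2, 3}  B2 = {2, 3, 5}  B3 = {0, 2, 5}  B4 = {0, 2, 6}  B5 = {2, 4, 6}
Tree: B1–B2, B2–B3, B3–B4, B4–B5

Each bag holds 3 vertices, so the decomposition has width 2, which upper-bounds the treewidth. Since 2–1–3–5–0–6–4–2 is a cycle in G, G is not acyclic. Forests are exactly the graphs of treewidth ≤ 1, so tw(G) ≥ 2. Hence tw(G) = 2 exactly.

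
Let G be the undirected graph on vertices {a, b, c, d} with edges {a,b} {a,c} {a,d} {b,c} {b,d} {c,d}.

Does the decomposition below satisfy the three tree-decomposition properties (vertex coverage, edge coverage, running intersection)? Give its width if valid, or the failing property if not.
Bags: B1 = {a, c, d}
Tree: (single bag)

A tree decomposition must satisfy three properties: every vertex lies in some bag; for every edge, both endpoints lie together in some bag; and for every vertex, the bags containing it form a connected subtree. Here vertex b appears in no bag, so the decomposition is invalid.

No — vertex b appears in no bag.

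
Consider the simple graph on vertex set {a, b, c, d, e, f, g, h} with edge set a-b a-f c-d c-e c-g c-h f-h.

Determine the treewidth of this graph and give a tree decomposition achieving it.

The largest bag has 2 vertices, giving width 1; this decomposition certifies tw(G) ≤ 1. Any graph with an edge has treewidth ≥ 1, and G has the edge f–h. The upper and lower bounds meet at 1, so that is the treewidth.

Treewidth 1.
One such decomposition:
Bags: B1 = {f, h}  B2 = {c, h}  B3 = {a, f}  B4 = {a, b}  B5 = {c, g}  B6 = {c, e}  B7 = {c, d}
Tree: B1–B2, B1–B3, B3–B4, B2–B5, B2–B6, B6–B7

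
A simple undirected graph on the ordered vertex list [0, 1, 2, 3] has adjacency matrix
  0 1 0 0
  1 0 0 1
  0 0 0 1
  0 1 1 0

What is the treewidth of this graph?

A width-1 tree decomposition is:
Bags: B1 = {0, 1}  B2 = {1, 3}  B3 = {2, 3}
Tree: B1–B2, B2–B3
Each bag holds 2 vertices, so the decomposition has width 1, which upper-bounds the treewidth. Since G has at least one edge (e.g. 1–0), it is not an edgeless graph, so tw(G) ≥ 1. Therefore the treewidth is 1.

1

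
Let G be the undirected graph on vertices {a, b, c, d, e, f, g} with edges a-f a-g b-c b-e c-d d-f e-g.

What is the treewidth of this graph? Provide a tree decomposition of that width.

Each bag holds 3 vertices, so the decomposition has width 2, which upper-bounds the treewidth. Since c–d–f–a–g–e–b–c is a cycle in G, G is not acyclic. Forests are exactly the graphs of treewidth ≤ 1, so tw(G) ≥ 2. Hence tw(G) = 2 exactly.

Treewidth 2.
One such decomposition:
Bags: B1 = {c, d, f}  B2 = {a, c, f}  B3 = {a, c, g}  B4 = {c, e, g}  B5 = {b, c, e}
Tree: B1–B2, B2–B3, B3–B4, B4–B5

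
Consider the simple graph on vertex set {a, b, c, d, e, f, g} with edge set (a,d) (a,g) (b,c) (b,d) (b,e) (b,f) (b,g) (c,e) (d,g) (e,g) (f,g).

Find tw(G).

2

A width-2 tree decomposition is:
Bags: B1 = {b, e, g}  B2 = {b, c, e}  B3 = {b, d, g}  B4 = {a, d, g}  B5 = {b, f, g}
Tree: B1–B2, B1–B3, B3–B4, B1–B5
The largest bag has 3 vertices, giving width 2; this decomposition certifies tw(G) ≤ 2. On the other hand G contains the 3-clique {a, d, g}. A clique must lie in a single bag of any decomposition, so no decomposition can have width below 2. Hence tw(G) = 2 exactly.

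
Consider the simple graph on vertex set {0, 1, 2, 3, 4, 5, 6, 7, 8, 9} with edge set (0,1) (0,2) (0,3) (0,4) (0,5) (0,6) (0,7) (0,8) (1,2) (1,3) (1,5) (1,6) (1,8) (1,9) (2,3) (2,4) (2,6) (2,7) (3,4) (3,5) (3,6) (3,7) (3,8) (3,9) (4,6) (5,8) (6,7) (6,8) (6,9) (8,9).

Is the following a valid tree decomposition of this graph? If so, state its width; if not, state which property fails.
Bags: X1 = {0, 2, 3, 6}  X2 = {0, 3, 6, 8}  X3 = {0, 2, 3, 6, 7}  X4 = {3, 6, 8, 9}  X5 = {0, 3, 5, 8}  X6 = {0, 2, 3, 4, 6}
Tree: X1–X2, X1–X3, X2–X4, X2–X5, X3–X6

No — vertex 1 appears in no bag.

A tree decomposition must satisfy three properties: every vertex lies in some bag; for every edge, both endpoints lie together in some bag; and for every vertex, the bags containing it form a connected subtree. Here vertex 1 appears in no bag, so the decomposition is invalid.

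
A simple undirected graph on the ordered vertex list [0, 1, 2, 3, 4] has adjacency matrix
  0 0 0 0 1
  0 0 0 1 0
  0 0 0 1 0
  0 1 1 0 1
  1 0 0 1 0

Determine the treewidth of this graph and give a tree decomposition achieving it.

Treewidth 1.
Bags: B1 = {3, 4}  B2 = {0, 4}  B3 = {2, 3}  B4 = {1, 3}
Tree: B1–B2, B1–B3, B3–B4

Every bag has size at most 2, so the width is 2 − 1 = 1 and tw(G) ≤ 1. Any graph with an edge has treewidth ≥ 1, and G has the edge 4–3. Therefore the treewidth is 1.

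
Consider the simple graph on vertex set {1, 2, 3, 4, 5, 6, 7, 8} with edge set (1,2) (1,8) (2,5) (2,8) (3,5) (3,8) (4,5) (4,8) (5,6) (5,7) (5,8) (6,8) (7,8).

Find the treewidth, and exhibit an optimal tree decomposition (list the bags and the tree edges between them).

The largest bag has 3 vertices, giving width 2; this decomposition certifies tw(G) ≤ 2. On the other hand G contains the 3-clique {1, 2, 8}. A clique must lie in a single bag of any decomposition, so no decomposition can have width below 2. Therefore the treewidth is 2.

Treewidth 2.
Bags: B1 = {3, 5, 8}  B2 = {5, 7, 8}  B3 = {4, 5, 8}  B4 = {5, 6, 8}  B5 = {2, 5, 8}  B6 = {1, 2, 8}
Tree: B1–B2, B2–B3, B1–B4, B1–B5, B5–B6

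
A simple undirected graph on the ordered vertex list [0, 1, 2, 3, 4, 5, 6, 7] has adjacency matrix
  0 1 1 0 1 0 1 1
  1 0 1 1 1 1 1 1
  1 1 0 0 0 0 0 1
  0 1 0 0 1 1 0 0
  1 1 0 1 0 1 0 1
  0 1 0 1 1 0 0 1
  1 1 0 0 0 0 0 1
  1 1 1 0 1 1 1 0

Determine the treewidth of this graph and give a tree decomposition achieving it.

Every bag has size at most 4, so the width is 4 − 1 = 3 and tw(G) ≤ 3. For the lower bound, the 4 vertices {1, 3, 4, 5} are pairwise adjacent, and any tree decomposition puts a clique entirely inside one bag — forcing width ≥ 3. Therefore the treewidth is 3.

Treewidth 3.
Bags: B1 = {1, 4, 5, 7}  B2 = {0, 1, 4, 7}  B3 = {0, 1, 6, 7}  B4 = {1, 3, 4, 5}  B5 = {0, 1, 2, 7}
Tree: B1–B2, B2–B3, B1–B4, B3–B5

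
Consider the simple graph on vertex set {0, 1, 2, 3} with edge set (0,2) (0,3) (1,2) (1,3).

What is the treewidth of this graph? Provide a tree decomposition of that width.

The largest bag has 3 vertices, giving width 2; this decomposition certifies tw(G) ≤ 2. Since 1–2–0–3–1 is a cycle in G, G is not acyclic. Forests are exactly the graphs of treewidth ≤ 1, so tw(G) ≥ 2. Therefore the treewidth is 2.

Treewidth 2.
One optimal decomposition is:
Bags: B1 = {0, 1, 2}  B2 = {0, 1, 3}
Tree: B1–B2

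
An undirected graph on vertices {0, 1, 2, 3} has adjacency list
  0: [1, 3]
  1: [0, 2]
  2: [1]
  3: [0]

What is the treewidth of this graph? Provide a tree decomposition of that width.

Each bag holds 2 vertices, so the decomposition has width 1, which upper-bounds the treewidth. G has an edge, so its treewidth is at least 1. Therefore the treewidth is 1.

Treewidth 1.
One optimal decomposition is:
Bags: B1 = {0, 1}  B2 = {1, 2}  B3 = {0, 3}
Tree: B1–B2, B1–B3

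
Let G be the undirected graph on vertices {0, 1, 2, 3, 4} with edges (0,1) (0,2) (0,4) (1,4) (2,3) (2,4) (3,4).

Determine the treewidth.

A width-2 tree decomposition is:
Bags: B1 = {2, 3, 4}  B2 = {0, 2, 4}  B3 = {0, 1, 4}
Tree: B1–B2, B2–B3
The largest bag has 3 vertices, giving width 2; this decomposition certifies tw(G) ≤ 2. On the other hand G contains the 3-clique {0, 1, 4}. A clique must lie in a single bag of any decomposition, so no decomposition can have width below 2. Therefore the treewidth is 2.

2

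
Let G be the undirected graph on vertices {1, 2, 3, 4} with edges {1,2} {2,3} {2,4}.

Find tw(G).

1

A width-1 tree decomposition is:
Bags: B1 = {2, 4}  B2 = {2, 3}  B3 = {1, 2}
Tree: B1–B2, B1–B3
The largest bag has 2 vertices, giving width 1; this decomposition certifies tw(G) ≤ 1. G has an edge, so its treewidth is at least 1. Therefore the treewidth is 1.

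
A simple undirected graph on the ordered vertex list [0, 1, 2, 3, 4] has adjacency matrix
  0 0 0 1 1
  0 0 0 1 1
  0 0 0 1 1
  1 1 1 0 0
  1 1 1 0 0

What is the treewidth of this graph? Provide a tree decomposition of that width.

Each bag holds 3 vertices, so the decomposition has width 2, which upper-bounds the treewidth. Since 4–1–3–2–4 is a cycle in G, G is not acyclic. Forests are exactly the graphs of treewidth ≤ 1, so tw(G) ≥ 2. Therefore the treewidth is 2.

Treewidth 2.
Bags: B1 = {1, 3, 4}  B2 = {2, 3, 4}  B3 = {0, 3, 4}
Tree: B1–B2, B2–B3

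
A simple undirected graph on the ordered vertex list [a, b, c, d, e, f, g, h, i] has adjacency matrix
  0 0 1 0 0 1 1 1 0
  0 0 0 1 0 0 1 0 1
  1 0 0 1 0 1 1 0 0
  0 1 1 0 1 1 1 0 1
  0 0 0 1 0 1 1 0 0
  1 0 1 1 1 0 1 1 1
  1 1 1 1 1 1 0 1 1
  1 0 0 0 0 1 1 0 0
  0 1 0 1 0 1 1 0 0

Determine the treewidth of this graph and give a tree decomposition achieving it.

Each bag holds 4 vertices, so the decomposition has width 3, which upper-bounds the treewidth. Conversely, {d, e, f, g} is a clique of size 4, and the vertices of any clique must share a bag in every tree decomposition; so some bag has ≥ 4 vertices and tw(G) ≥ 3. Combining the bounds, tw(G) = 3.

Treewidth 3.
Bags: B1 = {c, d, f, g}  B2 = {d, f, g, i}  B3 = {d, e, f, g}  B4 = {a, c, f, g}  B5 = {b, d, g, i}  B6 = {a, f, g, h}
Tree: B1–B2, B1–B3, B1–B4, B2–B5, B4–B6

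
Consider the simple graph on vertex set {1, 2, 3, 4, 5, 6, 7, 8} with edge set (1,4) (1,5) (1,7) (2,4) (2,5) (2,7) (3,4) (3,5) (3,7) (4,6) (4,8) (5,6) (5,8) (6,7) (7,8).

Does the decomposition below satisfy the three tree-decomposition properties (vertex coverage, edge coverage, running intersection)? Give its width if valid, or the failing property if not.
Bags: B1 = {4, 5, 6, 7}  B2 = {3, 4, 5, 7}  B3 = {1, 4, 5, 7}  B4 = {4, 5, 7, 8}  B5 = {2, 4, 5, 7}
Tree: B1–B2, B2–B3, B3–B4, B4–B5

Yes; width 3.

Checking the three conditions: (i) the bags cover all of {1, 2, 3, 4, 5, 6, 7, 8}; (ii) for each edge, some bag contains both endpoints; (iii) the bags containing any fixed vertex form a subtree. All hold, so the decomposition is valid with width 4 − 1 = 3.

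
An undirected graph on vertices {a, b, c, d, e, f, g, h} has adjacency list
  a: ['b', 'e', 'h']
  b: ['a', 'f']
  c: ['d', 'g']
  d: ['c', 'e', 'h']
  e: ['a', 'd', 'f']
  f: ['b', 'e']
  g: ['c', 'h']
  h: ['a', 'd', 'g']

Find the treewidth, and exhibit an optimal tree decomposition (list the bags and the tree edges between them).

Treewidth 2.
One such decomposition:
Bags: B1 = {c, g, h}  B2 = {c, d, h}  B3 = {a, d, h}  B4 = {a, d, e}  B5 = {a, b, e}  B6 = {b, e, f}
Tree: B1–B2, B2–B3, B3–B4, B4–B5, B5–B6

Every bag has size at most 3, so the width is 3 − 1 = 2 and tw(G) ≤ 2. Since g–c–d–h–g is a cycle in G, G is not acyclic. Forests are exactly the graphs of treewidth ≤ 1, so tw(G) ≥ 2. Therefore the treewidth is 2.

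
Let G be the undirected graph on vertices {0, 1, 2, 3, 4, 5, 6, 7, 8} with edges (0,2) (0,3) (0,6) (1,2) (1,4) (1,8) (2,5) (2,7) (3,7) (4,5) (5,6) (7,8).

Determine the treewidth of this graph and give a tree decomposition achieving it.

Treewidth 3.
One such decomposition:
Bags: B1 = {1, 4, 5, 6}  B2 = {1, 2, 5, 6}  B3 = {0, 1, 2, 6}  B4 = {0, 1, 2, 8}  B5 = {0, 2, 7, 8}  B6 = {0, 3, 7, 8}
Tree: B1–B2, B2–B3, B3–B4, B4–B5, B5–B6

Every bag has size at most 4, so the width is 4 − 1 = 3 and tw(G) ≤ 3. For the lower bound: the 4 vertex sets {4,5,6}, {1}, {2}, {0,3,7,8} are disjoint, each induces a connected subgraph, and every pair is joined by at least one edge of G. Contracting each set to a single vertex therefore yields K_{4} as a minor, and since treewidth is minor-monotone, tw(G) ≥ tw(K_{4}) = 3. Combining the bounds, tw(G) = 3.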